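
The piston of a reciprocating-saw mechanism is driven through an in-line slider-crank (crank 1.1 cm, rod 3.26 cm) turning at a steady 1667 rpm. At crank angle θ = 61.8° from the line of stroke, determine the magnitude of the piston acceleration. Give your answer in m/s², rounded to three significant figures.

95.4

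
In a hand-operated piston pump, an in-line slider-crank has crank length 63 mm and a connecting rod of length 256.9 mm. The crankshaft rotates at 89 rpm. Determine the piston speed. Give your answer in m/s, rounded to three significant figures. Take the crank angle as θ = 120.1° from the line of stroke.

0.444

ω = 2π·89/60 = 9.32 rad/s
For an in-line slider-crank, x = r cosθ + √(L² − r² sin²θ), so v = −rω sinθ·[1 + r cosθ/√(L² − r² sin²θ)].
With r = 0.063 m, L = 0.2569 m, θ = 120.1°: √(L² − r² sin²θ) = 0.25105 m.
v = −0.063·9.32·0.86515·[1 + 0.063·-0.50151/0.25105] = -0.44405 m/s.
|v| = 0.44405 m/s.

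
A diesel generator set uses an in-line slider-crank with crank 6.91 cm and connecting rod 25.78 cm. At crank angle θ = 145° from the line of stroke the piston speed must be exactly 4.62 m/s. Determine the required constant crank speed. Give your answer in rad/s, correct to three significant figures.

150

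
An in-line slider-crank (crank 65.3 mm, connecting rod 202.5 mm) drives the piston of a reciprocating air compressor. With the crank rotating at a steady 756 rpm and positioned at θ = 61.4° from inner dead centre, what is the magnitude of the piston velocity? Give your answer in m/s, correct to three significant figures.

ω = 2π·756/60 = 79.17 rad/s
For an in-line slider-crank, x = r cosθ + √(L² − r² sin²θ), so v = −rω sinθ·[1 + r cosθ/√(L² − r² sin²θ)].
With r = 0.0653 m, L = 0.2025 m, θ = 61.4°: √(L² − r² sin²θ) = 0.19421 m.
v = −0.0653·79.17·0.87798·[1 + 0.0653·0.47869/0.19421] = -5.2694 m/s.
|v| = 5.2694 m/s.

5.27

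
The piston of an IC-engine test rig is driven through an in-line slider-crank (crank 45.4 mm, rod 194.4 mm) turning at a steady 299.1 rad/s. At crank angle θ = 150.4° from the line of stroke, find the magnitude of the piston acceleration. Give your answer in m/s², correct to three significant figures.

3030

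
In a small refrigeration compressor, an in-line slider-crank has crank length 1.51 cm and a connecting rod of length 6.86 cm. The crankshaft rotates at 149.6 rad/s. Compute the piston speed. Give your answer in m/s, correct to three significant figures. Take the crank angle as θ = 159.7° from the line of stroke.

0.621

ω = 149.6 rad/s
For an in-line slider-crank, x = r cosθ + √(L² − r² sin²θ), so v = −rω sinθ·[1 + r cosθ/√(L² − r² sin²θ)].
With r = 0.0151 m, L = 0.0686 m, θ = 159.7°: √(L² − r² sin²θ) = 0.0684 m.
v = −0.0151·149.6·0.34694·[1 + 0.0151·-0.93789/0.0684] = -0.62145 m/s.
|v| = 0.62145 m/s.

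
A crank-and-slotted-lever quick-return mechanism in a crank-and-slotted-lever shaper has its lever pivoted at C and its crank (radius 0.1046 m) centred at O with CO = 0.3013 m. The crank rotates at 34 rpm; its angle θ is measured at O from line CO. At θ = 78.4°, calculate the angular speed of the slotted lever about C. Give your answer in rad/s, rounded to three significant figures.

0.538

ω = 3.56 rad/s (from 34 rpm).
Crank pin A relative to C: A = (d + r cosθ, r sinθ); lever angle φ = atan2(r sinθ, d + r cosθ).
Differentiating tanφ: φ̇ = rω(d cosθ + r)/(d² + r² + 2dr cosθ).
d² + r² + 2dr cosθ = |CA|² = 0.114397 m²;  d cosθ + r = +0.16518 m.
|ω_lever| = |0.1046·3.56·+0.16518| / 0.114397 = 0.53777 rad/s.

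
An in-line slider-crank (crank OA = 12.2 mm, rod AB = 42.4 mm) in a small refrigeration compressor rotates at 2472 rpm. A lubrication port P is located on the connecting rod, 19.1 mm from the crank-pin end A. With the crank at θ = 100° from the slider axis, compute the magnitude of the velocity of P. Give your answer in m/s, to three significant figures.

3.05

ω = 258.9 rad/s.  Crank-pin speed |V_A| = rω = 3.1582 m/s, perpendicular to OA.
Rod angle: sinφ = −(r/L) sinθ ⇒ φ = -16.461°; ω_rod = −rω cosθ/√(L²−r²sin²θ) = +13.487 rad/s.
V_P = V_A + ω_rod × AP, with AP = 0.0191 m along the rod.
Components: V_Px = −rω sinθ − a·ω_rod·sinφ = -3.0372 m/s;  V_Py = rω cosθ + a·ω_rod·cosφ = -0.30137 m/s.
|V_P| = √(V_Px² + V_Py²) = 3.0521 m/s.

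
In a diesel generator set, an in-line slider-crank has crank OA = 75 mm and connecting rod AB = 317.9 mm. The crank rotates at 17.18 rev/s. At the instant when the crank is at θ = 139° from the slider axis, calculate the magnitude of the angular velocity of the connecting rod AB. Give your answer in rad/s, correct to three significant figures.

ω = 107.9 rad/s (converted from 17.18 rev/s).
The rod makes angle φ with the slider axis where L sinφ = r sinθ; differentiating, L cosφ·φ̇ = r ω cosθ.
L cosφ = √(L² − r² sin²θ) = 0.31407 m.
|ω_rod| = r ω |cosθ| / √(L² − r² sin²θ) = 0.075·107.9·0.75471/0.31407 = 19.454 rad/s.

19.5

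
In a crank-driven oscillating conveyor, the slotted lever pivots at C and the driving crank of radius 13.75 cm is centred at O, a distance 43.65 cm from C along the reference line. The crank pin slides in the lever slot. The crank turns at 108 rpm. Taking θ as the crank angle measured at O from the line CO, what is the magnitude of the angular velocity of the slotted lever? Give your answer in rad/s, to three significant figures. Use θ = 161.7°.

4.51

ω = 11.31 rad/s (from 108 rpm).
Crank pin A relative to C: A = (d + r cosθ, r sinθ); lever angle φ = atan2(r sinθ, d + r cosθ).
Differentiating tanφ: φ̇ = rω(d cosθ + r)/(d² + r² + 2dr cosθ).
d² + r² + 2dr cosθ = |CA|² = 0.0954718 m²;  d cosθ + r = -0.27692 m.
|ω_lever| = |0.1375·11.31·-0.27692| / 0.0954718 = 4.5107 rad/s.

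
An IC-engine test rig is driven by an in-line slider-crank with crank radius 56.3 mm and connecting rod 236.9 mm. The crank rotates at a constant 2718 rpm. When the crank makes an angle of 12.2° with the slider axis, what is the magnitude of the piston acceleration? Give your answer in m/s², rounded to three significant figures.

5450

ω = 2π·2718/60 = 284.6 rad/s
x(θ) = r cosθ + √(L² − r² sin²θ); with ω constant, a = ω²·d²x/dθ².
d²x/dθ² = −r cosθ − r²(cos2θ)/√u − r⁴ sin²2θ/(4u^{3/2}),  u = L² − r² sin²θ = 0.0559801 m².
Substituting r = 0.0563 m, L = 0.2369 m, θ = 12.2°: d²x/dθ² = -0.067261 m.
a = ω²·d²x/dθ² = (284.6)²·(-0.067261) = -5449 m/s²;  |a| = 5449 m/s².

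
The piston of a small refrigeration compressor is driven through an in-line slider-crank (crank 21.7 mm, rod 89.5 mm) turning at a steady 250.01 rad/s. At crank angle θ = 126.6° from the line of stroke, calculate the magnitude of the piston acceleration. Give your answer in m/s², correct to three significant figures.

901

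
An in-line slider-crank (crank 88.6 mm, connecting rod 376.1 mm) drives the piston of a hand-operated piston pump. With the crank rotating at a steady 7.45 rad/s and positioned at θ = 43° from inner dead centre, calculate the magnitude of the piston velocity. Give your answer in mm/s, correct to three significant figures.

529

ω = 7.45 rad/s
For an in-line slider-crank, x = r cosθ + √(L² − r² sin²θ), so v = −rω sinθ·[1 + r cosθ/√(L² − r² sin²θ)].
With r = 0.0886 m, L = 0.3761 m, θ = 43°: √(L² − r² sin²θ) = 0.37121 m.
v = −0.0886·7.45·0.68200·[1 + 0.0886·0.73135/0.37121] = -0.52875 m/s.
|v| = 0.52875 m/s = 528.75 mm/s.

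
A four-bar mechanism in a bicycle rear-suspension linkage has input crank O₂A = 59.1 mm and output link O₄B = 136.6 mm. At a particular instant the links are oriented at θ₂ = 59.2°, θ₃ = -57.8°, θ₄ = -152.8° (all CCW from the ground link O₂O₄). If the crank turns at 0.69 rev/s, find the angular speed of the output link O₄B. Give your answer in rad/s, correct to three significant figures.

ω₂ = 4.335 rad/s (from 0.69 rev/s).
Differentiating the loop-closure r₂e^{iθ₂}+r₃e^{iθ₃}=r₁+r₄e^{iθ₄} gives r₂ω₂e^{iθ₂}+r₃ω₃e^{iθ₃}=r₄ω₄e^{iθ₄}.
Eliminating the other unknown: ω₄ = r₂ω₂ sin(θ₂−θ₃) / [r₄ sin(θ₄−θ₃)].
Numerator sine = +0.89101; denominator sine = -0.99619.
Result = 0.0591·4.335·(+0.89101) / (0.1366·(-0.99619)) = -1.6777 rad/s; magnitude 1.6777 rad/s.

1.68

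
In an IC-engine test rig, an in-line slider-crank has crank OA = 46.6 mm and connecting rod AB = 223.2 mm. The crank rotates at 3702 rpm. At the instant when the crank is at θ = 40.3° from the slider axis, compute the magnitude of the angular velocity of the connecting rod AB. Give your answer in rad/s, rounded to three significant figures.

62.3

ω = 387.7 rad/s (converted from 3702 rpm).
The rod makes angle φ with the slider axis where L sinφ = r sinθ; differentiating, L cosφ·φ̇ = r ω cosθ.
L cosφ = √(L² − r² sin²θ) = 0.22116 m.
|ω_rod| = r ω |cosθ| / √(L² − r² sin²θ) = 0.0466·387.7·0.76267/0.22116 = 62.3 rad/s.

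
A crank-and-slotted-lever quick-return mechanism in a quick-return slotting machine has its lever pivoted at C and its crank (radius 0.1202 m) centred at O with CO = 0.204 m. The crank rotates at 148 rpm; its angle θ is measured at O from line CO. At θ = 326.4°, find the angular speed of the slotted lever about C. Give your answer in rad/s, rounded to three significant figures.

5.58

ω = 15.5 rad/s (from 148 rpm).
Crank pin A relative to C: A = (d + r cosθ, r sinθ); lever angle φ = atan2(r sinθ, d + r cosθ).
Differentiating tanφ: φ̇ = rω(d cosθ + r)/(d² + r² + 2dr cosθ).
d² + r² + 2dr cosθ = |CA|² = 0.0969118 m²;  d cosθ + r = +0.29012 m.
|ω_lever| = |0.1202·15.5·+0.29012| / 0.0969118 = 5.5769 rad/s.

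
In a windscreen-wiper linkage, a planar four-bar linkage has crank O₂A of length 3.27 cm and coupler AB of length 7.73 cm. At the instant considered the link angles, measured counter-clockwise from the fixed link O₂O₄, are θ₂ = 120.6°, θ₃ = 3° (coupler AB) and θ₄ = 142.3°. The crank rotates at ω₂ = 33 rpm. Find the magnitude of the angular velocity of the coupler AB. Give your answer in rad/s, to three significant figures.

0.829

ω₂ = 3.456 rad/s (from 33 rpm).
Differentiating the loop-closure r₂e^{iθ₂}+r₃e^{iθ₃}=r₁+r₄e^{iθ₄} gives r₂ω₂e^{iθ₂}+r₃ω₃e^{iθ₃}=r₄ω₄e^{iθ₄}.
Eliminating the other unknown: ω₃ = r₂ω₂ sin(θ₄−θ₂) / [r₃ sin(θ₃−θ₄)].
Numerator sine = +0.36975; denominator sine = -0.65210.
Result = 0.0327·3.456·(+0.36975) / (0.0773·(-0.65210)) = -0.8289 rad/s; magnitude 0.8289 rad/s.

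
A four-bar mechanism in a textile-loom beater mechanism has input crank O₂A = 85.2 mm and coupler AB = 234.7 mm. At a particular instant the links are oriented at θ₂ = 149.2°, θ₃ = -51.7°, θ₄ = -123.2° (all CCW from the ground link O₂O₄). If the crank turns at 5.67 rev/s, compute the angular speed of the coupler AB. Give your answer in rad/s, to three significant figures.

ω₂ = 35.63 rad/s (from 5.67 rev/s).
Differentiating the loop-closure r₂e^{iθ₂}+r₃e^{iθ₃}=r₁+r₄e^{iθ₄} gives r₂ω₂e^{iθ₂}+r₃ω₃e^{iθ₃}=r₄ω₄e^{iθ₄}.
Eliminating the other unknown: ω₃ = r₂ω₂ sin(θ₄−θ₂) / [r₃ sin(θ₃−θ₄)].
Numerator sine = +0.99912; denominator sine = +0.94832.
Result = 0.0852·35.63·(+0.99912) / (0.2347·(+0.94832)) = +13.625 rad/s; magnitude 13.625 rad/s.

13.6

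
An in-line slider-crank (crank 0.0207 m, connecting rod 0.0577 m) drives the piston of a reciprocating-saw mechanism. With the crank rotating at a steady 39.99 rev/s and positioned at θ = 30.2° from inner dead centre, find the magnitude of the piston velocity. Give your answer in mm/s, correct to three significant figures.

ω = 2π·40 = 251.3 rad/s
For an in-line slider-crank, x = r cosθ + √(L² − r² sin²θ), so v = −rω sinθ·[1 + r cosθ/√(L² − r² sin²θ)].
With r = 0.0207 m, L = 0.0577 m, θ = 30.2°: √(L² − r² sin²θ) = 0.056753 m.
v = −0.0207·251.3·0.50302·[1 + 0.0207·0.86427/0.056753] = -3.441 m/s.
|v| = 3.441 m/s = 3441 mm/s.

3440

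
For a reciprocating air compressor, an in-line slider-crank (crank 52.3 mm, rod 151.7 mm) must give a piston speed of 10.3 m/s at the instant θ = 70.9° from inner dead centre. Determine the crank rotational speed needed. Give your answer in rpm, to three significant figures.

1780

For an in-line slider-crank, |v_piston| = rω|sinθ|·[1 + r cosθ/√(L² − r² sin²θ)].
With r = 0.0523 m, L = 0.1517 m, θ = 70.9°: the bracketed kinematic factor |dx/dθ| = 0.055318 m.
ω = v/|dx/dθ| = 10.3/0.055318 = 186.2 rad/s.
N = 60ω/(2π) = 1778 rpm.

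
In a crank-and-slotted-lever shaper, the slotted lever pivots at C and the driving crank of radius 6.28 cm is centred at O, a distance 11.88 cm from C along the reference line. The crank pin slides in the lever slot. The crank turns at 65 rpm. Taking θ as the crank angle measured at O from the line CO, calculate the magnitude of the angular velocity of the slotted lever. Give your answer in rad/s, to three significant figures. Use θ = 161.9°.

ω = 6.807 rad/s (from 65 rpm).
Crank pin A relative to C: A = (d + r cosθ, r sinθ); lever angle φ = atan2(r sinθ, d + r cosθ).
Differentiating tanφ: φ̇ = rω(d cosθ + r)/(d² + r² + 2dr cosθ).
d² + r² + 2dr cosθ = |CA|² = 0.00387437 m²;  d cosθ + r = -0.050121 m.
|ω_lever| = |0.0628·6.807·-0.050121| / 0.00387437 = 5.53 rad/s.

5.53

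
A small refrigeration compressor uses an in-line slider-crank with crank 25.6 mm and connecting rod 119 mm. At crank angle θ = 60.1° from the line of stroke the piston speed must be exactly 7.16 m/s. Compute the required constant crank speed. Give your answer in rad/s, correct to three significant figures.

291

For an in-line slider-crank, |v_piston| = rω|sinθ|·[1 + r cosθ/√(L² − r² sin²θ)].
With r = 0.0256 m, L = 0.119 m, θ = 60.1°: the bracketed kinematic factor |dx/dθ| = 0.024615 m.
ω = v/|dx/dθ| = 7.16/0.024615 = 290.88 rad/s.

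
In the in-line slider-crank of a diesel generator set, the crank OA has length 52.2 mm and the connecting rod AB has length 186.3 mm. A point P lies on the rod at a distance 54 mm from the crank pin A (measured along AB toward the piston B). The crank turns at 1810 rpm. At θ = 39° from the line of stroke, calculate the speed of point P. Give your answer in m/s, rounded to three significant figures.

ω = 189.5 rad/s.  Crank-pin speed |V_A| = rω = 9.8941 m/s, perpendicular to OA.
Rod angle: sinφ = −(r/L) sinθ ⇒ φ = -10.156°; ω_rod = −rω cosθ/√(L²−r²sin²θ) = -41.93 rad/s.
V_P = V_A + ω_rod × AP, with AP = 0.054 m along the rod.
Components: V_Px = −rω sinθ − a·ω_rod·sinφ = -6.6258 m/s;  V_Py = rω cosθ + a·ω_rod·cosφ = +5.4604 m/s.
|V_P| = √(V_Px² + V_Py²) = 8.5859 m/s.

8.59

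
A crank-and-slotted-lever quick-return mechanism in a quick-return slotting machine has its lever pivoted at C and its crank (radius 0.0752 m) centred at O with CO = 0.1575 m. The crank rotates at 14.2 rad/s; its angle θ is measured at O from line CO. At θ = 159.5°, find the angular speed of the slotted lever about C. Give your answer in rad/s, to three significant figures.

9.34

ω = 14.2 rad/s
Crank pin A relative to C: A = (d + r cosθ, r sinθ); lever angle φ = atan2(r sinθ, d + r cosθ).
Differentiating tanφ: φ̇ = rω(d cosθ + r)/(d² + r² + 2dr cosθ).
d² + r² + 2dr cosθ = |CA|² = 0.0082734 m²;  d cosθ + r = -0.072326 m.
|ω_lever| = |0.0752·14.2·-0.072326| / 0.0082734 = 9.335 rad/s.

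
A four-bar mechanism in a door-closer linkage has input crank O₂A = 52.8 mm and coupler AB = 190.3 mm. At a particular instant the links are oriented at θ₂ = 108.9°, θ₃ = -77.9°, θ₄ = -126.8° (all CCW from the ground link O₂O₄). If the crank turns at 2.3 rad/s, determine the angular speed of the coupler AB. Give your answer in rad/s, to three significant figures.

ω₂ = 2.3 rad/s
Differentiating the loop-closure r₂e^{iθ₂}+r₃e^{iθ₃}=r₁+r₄e^{iθ₄} gives r₂ω₂e^{iθ₂}+r₃ω₃e^{iθ₃}=r₄ω₄e^{iθ₄}.
Eliminating the other unknown: ω₃ = r₂ω₂ sin(θ₄−θ₂) / [r₃ sin(θ₃−θ₄)].
Numerator sine = +0.82610; denominator sine = +0.75356.
Result = 0.0528·2.3·(+0.82610) / (0.1903·(+0.75356)) = +0.69958 rad/s; magnitude 0.69958 rad/s.

0.700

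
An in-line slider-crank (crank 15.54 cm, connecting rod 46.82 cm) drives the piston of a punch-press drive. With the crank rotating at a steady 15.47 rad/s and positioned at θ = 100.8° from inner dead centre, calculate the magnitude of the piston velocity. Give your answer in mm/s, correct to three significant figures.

2210

ω = 15.47 rad/s
For an in-line slider-crank, x = r cosθ + √(L² − r² sin²θ), so v = −rω sinθ·[1 + r cosθ/√(L² − r² sin²θ)].
With r = 0.1554 m, L = 0.4682 m, θ = 100.8°: √(L² − r² sin²θ) = 0.44262 m.
v = −0.1554·15.47·0.98229·[1 + 0.1554·-0.18738/0.44262] = -2.2061 m/s.
|v| = 2.2061 m/s = 2206.1 mm/s.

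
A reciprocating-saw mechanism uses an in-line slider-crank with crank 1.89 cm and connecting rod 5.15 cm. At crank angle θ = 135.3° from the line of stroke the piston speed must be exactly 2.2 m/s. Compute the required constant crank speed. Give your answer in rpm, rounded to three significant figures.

For an in-line slider-crank, |v_piston| = rω|sinθ|·[1 + r cosθ/√(L² − r² sin²θ)].
With r = 0.0189 m, L = 0.0515 m, θ = 135.3°: the bracketed kinematic factor |dx/dθ| = 0.0097046 m.
ω = v/|dx/dθ| = 2.2/0.0097046 = 226.7 rad/s.
N = 60ω/(2π) = 2164.8 rpm.

2160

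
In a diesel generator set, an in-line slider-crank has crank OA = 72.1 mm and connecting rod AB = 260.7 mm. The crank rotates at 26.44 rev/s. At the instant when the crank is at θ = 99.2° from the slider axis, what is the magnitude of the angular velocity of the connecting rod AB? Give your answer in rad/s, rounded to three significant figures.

ω = 166.1 rad/s (converted from 26.44 rev/s).
The rod makes angle φ with the slider axis where L sinφ = r sinθ; differentiating, L cosφ·φ̇ = r ω cosθ.
L cosφ = √(L² − r² sin²θ) = 0.2508 m.
|ω_rod| = r ω |cosθ| / √(L² − r² sin²θ) = 0.0721·166.1·0.15988/0.2508 = 7.6358 rad/s.

7.64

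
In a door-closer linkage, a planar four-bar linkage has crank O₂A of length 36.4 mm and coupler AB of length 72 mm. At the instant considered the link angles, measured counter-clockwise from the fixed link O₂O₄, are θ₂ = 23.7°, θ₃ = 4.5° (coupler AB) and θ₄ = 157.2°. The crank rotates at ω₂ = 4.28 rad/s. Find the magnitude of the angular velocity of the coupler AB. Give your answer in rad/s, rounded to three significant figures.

3.42

ω₂ = 4.28 rad/s
Differentiating the loop-closure r₂e^{iθ₂}+r₃e^{iθ₃}=r₁+r₄e^{iθ₄} gives r₂ω₂e^{iθ₂}+r₃ω₃e^{iθ₃}=r₄ω₄e^{iθ₄}.
Eliminating the other unknown: ω₃ = r₂ω₂ sin(θ₄−θ₂) / [r₃ sin(θ₃−θ₄)].
Numerator sine = +0.72537; denominator sine = -0.45865.
Result = 0.0364·4.28·(+0.72537) / (0.072·(-0.45865)) = -3.4221 rad/s; magnitude 3.4221 rad/s.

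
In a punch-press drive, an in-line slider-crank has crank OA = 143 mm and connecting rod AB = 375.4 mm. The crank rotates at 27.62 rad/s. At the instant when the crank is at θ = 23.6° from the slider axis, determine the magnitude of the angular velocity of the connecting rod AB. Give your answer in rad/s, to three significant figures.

ω = 27.62 rad/s
The rod makes angle φ with the slider axis where L sinφ = r sinθ; differentiating, L cosφ·φ̇ = r ω cosθ.
L cosφ = √(L² − r² sin²θ) = 0.37101 m.
|ω_rod| = r ω |cosθ| / √(L² − r² sin²θ) = 0.143·27.62·0.91636/0.37101 = 9.7553 rad/s.

9.76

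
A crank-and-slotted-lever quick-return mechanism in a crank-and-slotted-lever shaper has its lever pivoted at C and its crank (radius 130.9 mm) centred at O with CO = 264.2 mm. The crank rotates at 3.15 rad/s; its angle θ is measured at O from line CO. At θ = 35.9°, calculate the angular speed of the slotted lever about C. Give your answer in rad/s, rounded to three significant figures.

ω = 3.15 rad/s
Crank pin A relative to C: A = (d + r cosθ, r sinθ); lever angle φ = atan2(r sinθ, d + r cosθ).
Differentiating tanφ: φ̇ = rω(d cosθ + r)/(d² + r² + 2dr cosθ).
d² + r² + 2dr cosθ = |CA|² = 0.142965 m²;  d cosθ + r = +0.34491 m.
|ω_lever| = |0.1309·3.15·+0.34491| / 0.142965 = 0.99479 rad/s.

0.995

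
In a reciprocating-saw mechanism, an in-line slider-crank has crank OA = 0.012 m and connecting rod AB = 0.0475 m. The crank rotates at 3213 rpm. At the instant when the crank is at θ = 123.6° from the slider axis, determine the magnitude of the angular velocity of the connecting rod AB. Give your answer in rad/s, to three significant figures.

48.1

ω = 336.5 rad/s (converted from 3213 rpm).
The rod makes angle φ with the slider axis where L sinφ = r sinθ; differentiating, L cosφ·φ̇ = r ω cosθ.
L cosφ = √(L² − r² sin²θ) = 0.046437 m.
|ω_rod| = r ω |cosθ| / √(L² − r² sin²θ) = 0.012·336.5·0.55339/0.046437 = 48.116 rad/s.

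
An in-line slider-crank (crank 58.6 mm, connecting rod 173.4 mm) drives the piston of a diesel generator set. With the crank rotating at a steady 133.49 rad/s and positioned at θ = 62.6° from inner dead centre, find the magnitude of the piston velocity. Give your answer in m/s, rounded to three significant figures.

8.08

ω = 133.5 rad/s
For an in-line slider-crank, x = r cosθ + √(L² − r² sin²θ), so v = −rω sinθ·[1 + r cosθ/√(L² − r² sin²θ)].
With r = 0.0586 m, L = 0.1734 m, θ = 62.6°: √(L² − r² sin²θ) = 0.16541 m.
v = −0.0586·133.5·0.88782·[1 + 0.0586·0.46020/0.16541] = -8.0772 m/s.
|v| = 8.0772 m/s.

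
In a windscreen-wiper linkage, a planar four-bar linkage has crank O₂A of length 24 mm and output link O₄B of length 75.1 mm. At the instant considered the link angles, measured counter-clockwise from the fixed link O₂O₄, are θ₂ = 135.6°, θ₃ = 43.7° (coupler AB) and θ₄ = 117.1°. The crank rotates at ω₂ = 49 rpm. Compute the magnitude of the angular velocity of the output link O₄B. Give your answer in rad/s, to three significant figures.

1.71

ω₂ = 5.131 rad/s (from 49 rpm).
Differentiating the loop-closure r₂e^{iθ₂}+r₃e^{iθ₃}=r₁+r₄e^{iθ₄} gives r₂ω₂e^{iθ₂}+r₃ω₃e^{iθ₃}=r₄ω₄e^{iθ₄}.
Eliminating the other unknown: ω₄ = r₂ω₂ sin(θ₂−θ₃) / [r₄ sin(θ₄−θ₃)].
Numerator sine = +0.99945; denominator sine = +0.95832.
Result = 0.024·5.131·(+0.99945) / (0.0751·(+0.95832)) = +1.7102 rad/s; magnitude 1.7102 rad/s.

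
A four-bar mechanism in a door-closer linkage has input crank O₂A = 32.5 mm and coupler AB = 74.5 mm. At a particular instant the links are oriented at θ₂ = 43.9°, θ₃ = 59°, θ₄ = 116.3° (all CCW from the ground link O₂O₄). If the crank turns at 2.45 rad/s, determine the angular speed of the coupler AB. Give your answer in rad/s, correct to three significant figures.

1.21

ω₂ = 2.45 rad/s
Differentiating the loop-closure r₂e^{iθ₂}+r₃e^{iθ₃}=r₁+r₄e^{iθ₄} gives r₂ω₂e^{iθ₂}+r₃ω₃e^{iθ₃}=r₄ω₄e^{iθ₄}.
Eliminating the other unknown: ω₃ = r₂ω₂ sin(θ₄−θ₂) / [r₃ sin(θ₃−θ₄)].
Numerator sine = +0.95319; denominator sine = -0.84151.
Result = 0.0325·2.45·(+0.95319) / (0.0745·(-0.84151)) = -1.2106 rad/s; magnitude 1.2106 rad/s.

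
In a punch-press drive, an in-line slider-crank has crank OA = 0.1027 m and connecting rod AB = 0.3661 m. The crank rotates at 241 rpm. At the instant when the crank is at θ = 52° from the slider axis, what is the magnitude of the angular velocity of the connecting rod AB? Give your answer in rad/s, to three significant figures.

ω = 25.24 rad/s (converted from 241 rpm).
The rod makes angle φ with the slider axis where L sinφ = r sinθ; differentiating, L cosφ·φ̇ = r ω cosθ.
L cosφ = √(L² − r² sin²θ) = 0.35704 m.
|ω_rod| = r ω |cosθ| / √(L² − r² sin²θ) = 0.1027·25.24·0.61566/0.35704 = 4.4693 rad/s.

4.47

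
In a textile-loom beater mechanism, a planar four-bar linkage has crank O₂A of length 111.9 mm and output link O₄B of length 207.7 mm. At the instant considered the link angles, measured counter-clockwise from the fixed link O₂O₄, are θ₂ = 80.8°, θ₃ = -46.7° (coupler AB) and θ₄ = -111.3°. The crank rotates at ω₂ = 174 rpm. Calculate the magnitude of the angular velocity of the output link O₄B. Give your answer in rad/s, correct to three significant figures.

ω₂ = 18.22 rad/s (from 174 rpm).
Differentiating the loop-closure r₂e^{iθ₂}+r₃e^{iθ₃}=r₁+r₄e^{iθ₄} gives r₂ω₂e^{iθ₂}+r₃ω₃e^{iθ₃}=r₄ω₄e^{iθ₄}.
Eliminating the other unknown: ω₄ = r₂ω₂ sin(θ₂−θ₃) / [r₄ sin(θ₄−θ₃)].
Numerator sine = +0.79335; denominator sine = -0.90334.
Result = 0.1119·18.22·(+0.79335) / (0.2077·(-0.90334)) = -8.6216 rad/s; magnitude 8.6216 rad/s.

8.62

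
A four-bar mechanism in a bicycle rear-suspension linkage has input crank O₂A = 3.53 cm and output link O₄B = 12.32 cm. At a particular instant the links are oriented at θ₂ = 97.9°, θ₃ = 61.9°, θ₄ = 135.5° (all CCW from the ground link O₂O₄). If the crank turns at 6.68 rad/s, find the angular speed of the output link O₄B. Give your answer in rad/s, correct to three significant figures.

1.17

ω₂ = 6.68 rad/s
Differentiating the loop-closure r₂e^{iθ₂}+r₃e^{iθ₃}=r₁+r₄e^{iθ₄} gives r₂ω₂e^{iθ₂}+r₃ω₃e^{iθ₃}=r₄ω₄e^{iθ₄}.
Eliminating the other unknown: ω₄ = r₂ω₂ sin(θ₂−θ₃) / [r₄ sin(θ₄−θ₃)].
Numerator sine = +0.58779; denominator sine = +0.95931.
Result = 0.0353·6.68·(+0.58779) / (0.1232·(+0.95931)) = +1.1727 rad/s; magnitude 1.1727 rad/s.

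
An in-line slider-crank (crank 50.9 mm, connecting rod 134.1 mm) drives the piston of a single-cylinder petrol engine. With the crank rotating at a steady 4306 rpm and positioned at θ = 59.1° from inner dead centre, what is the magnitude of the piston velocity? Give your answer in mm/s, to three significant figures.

ω = 2π·4306/60 = 450.9 rad/s
For an in-line slider-crank, x = r cosθ + √(L² − r² sin²θ), so v = −rω sinθ·[1 + r cosθ/√(L² − r² sin²θ)].
With r = 0.0509 m, L = 0.1341 m, θ = 59.1°: √(L² − r² sin²θ) = 0.12679 m.
v = −0.0509·450.9·0.85806·[1 + 0.0509·0.51354/0.12679] = -23.755 m/s.
|v| = 23.755 m/s = 23755 mm/s.

23800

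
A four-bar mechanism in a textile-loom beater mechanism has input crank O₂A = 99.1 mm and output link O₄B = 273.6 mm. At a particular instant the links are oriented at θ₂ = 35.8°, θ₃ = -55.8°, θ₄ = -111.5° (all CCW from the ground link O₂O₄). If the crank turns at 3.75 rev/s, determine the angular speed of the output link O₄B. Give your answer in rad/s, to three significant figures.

ω₂ = 23.56 rad/s (from 3.75 rev/s).
Differentiating the loop-closure r₂e^{iθ₂}+r₃e^{iθ₃}=r₁+r₄e^{iθ₄} gives r₂ω₂e^{iθ₂}+r₃ω₃e^{iθ₃}=r₄ω₄e^{iθ₄}.
Eliminating the other unknown: ω₄ = r₂ω₂ sin(θ₂−θ₃) / [r₄ sin(θ₄−θ₃)].
Numerator sine = +0.99961; denominator sine = -0.82610.
Result = 0.0991·23.56·(+0.99961) / (0.2736·(-0.82610)) = -10.327 rad/s; magnitude 10.327 rad/s.

10.3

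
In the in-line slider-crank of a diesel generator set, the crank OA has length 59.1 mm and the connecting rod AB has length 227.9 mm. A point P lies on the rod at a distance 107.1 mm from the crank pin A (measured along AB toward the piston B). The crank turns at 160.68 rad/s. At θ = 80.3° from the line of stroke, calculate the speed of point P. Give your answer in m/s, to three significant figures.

ω = 160.7 rad/s.  Crank-pin speed |V_A| = rω = 9.4962 m/s, perpendicular to OA.
Rod angle: sinφ = −(r/L) sinθ ⇒ φ = -14.810°; ω_rod = −rω cosθ/√(L²−r²sin²θ) = -7.2619 rad/s.
V_P = V_A + ω_rod × AP, with AP = 0.1071 m along the rod.
Components: V_Px = −rω sinθ − a·ω_rod·sinφ = -9.5592 m/s;  V_Py = rω cosθ + a·ω_rod·cosφ = +0.84809 m/s.
|V_P| = √(V_Px² + V_Py²) = 9.5968 m/s.

9.60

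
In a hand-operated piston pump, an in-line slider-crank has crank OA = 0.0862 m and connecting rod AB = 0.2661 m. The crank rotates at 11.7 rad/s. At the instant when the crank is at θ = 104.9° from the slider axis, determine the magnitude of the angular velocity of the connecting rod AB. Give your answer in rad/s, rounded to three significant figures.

1.03

ω = 11.7 rad/s
The rod makes angle φ with the slider axis where L sinφ = r sinθ; differentiating, L cosφ·φ̇ = r ω cosθ.
L cosφ = √(L² − r² sin²θ) = 0.25273 m.
|ω_rod| = r ω |cosθ| / √(L² − r² sin²θ) = 0.0862·11.7·0.25713/0.25273 = 1.0261 rad/s.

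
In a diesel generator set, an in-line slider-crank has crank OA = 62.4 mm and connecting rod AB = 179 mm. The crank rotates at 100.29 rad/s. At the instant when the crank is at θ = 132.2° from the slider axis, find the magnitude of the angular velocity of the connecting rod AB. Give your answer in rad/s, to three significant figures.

24.3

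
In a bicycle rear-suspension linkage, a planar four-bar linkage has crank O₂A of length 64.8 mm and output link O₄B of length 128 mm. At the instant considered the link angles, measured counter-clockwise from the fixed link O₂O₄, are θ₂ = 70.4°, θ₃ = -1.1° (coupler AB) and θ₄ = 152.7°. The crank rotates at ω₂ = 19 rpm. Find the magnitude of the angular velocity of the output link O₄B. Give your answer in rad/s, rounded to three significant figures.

ω₂ = 1.99 rad/s (from 19 rpm).
Differentiating the loop-closure r₂e^{iθ₂}+r₃e^{iθ₃}=r₁+r₄e^{iθ₄} gives r₂ω₂e^{iθ₂}+r₃ω₃e^{iθ₃}=r₄ω₄e^{iθ₄}.
Eliminating the other unknown: ω₄ = r₂ω₂ sin(θ₂−θ₃) / [r₄ sin(θ₄−θ₃)].
Numerator sine = +0.94832; denominator sine = +0.44151.
Result = 0.0648·1.99·(+0.94832) / (0.128·(+0.44151)) = +2.1636 rad/s; magnitude 2.1636 rad/s.

2.16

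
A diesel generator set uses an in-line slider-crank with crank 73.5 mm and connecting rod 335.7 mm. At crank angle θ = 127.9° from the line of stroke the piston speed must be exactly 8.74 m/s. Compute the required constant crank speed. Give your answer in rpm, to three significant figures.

1670

For an in-line slider-crank, |v_piston| = rω|sinθ|·[1 + r cosθ/√(L² − r² sin²θ)].
With r = 0.0735 m, L = 0.3357 m, θ = 127.9°: the bracketed kinematic factor |dx/dθ| = 0.050078 m.
ω = v/|dx/dθ| = 8.74/0.050078 = 174.53 rad/s.
N = 60ω/(2π) = 1666.6 rpm.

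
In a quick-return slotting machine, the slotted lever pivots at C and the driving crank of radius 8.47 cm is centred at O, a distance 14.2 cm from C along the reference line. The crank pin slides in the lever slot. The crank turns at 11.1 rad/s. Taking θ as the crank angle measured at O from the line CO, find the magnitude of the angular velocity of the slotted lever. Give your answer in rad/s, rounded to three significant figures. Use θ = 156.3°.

8.02

ω = 11.1 rad/s
Crank pin A relative to C: A = (d + r cosθ, r sinθ); lever angle φ = atan2(r sinθ, d + r cosθ).
Differentiating tanφ: φ̇ = rω(d cosθ + r)/(d² + r² + 2dr cosθ).
d² + r² + 2dr cosθ = |CA|² = 0.00531201 m²;  d cosθ + r = -0.045324 m.
|ω_lever| = |0.0847·11.1·-0.045324| / 0.00531201 = 8.0219 rad/s.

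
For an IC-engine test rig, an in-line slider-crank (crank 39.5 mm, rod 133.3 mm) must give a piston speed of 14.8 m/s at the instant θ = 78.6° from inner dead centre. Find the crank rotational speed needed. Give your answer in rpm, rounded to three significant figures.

3440

For an in-line slider-crank, |v_piston| = rω|sinθ|·[1 + r cosθ/√(L² − r² sin²θ)].
With r = 0.0395 m, L = 0.1333 m, θ = 78.6°: the bracketed kinematic factor |dx/dθ| = 0.041091 m.
ω = v/|dx/dθ| = 14.8/0.041091 = 360.18 rad/s.
N = 60ω/(2π) = 3439.4 rpm.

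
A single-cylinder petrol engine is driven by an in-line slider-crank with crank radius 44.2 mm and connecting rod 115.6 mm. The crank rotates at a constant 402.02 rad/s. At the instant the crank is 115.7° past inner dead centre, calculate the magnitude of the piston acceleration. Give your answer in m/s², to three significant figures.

4840

ω = 402 rad/s
x(θ) = r cosθ + √(L² − r² sin²θ); with ω constant, a = ω²·d²x/dθ².
d²x/dθ² = −r cosθ − r²(cos2θ)/√u − r⁴ sin²2θ/(4u^{3/2}),  u = L² − r² sin²θ = 0.0117771 m².
Substituting r = 0.0442 m, L = 0.1156 m, θ = 115.7°: d²x/dθ² = +0.029943 m.
a = ω²·d²x/dθ² = (402)²·(+0.029943) = +4839.4 m/s²;  |a| = 4839.4 m/s².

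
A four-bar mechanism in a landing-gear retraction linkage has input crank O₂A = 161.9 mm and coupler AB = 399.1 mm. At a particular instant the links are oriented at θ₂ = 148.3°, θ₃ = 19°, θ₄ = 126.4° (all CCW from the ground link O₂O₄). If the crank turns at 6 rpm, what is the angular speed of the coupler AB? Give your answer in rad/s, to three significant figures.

0.0996

ω₂ = 0.6283 rad/s (from 6 rpm).
Differentiating the loop-closure r₂e^{iθ₂}+r₃e^{iθ₃}=r₁+r₄e^{iθ₄} gives r₂ω₂e^{iθ₂}+r₃ω₃e^{iθ₃}=r₄ω₄e^{iθ₄}.
Eliminating the other unknown: ω₃ = r₂ω₂ sin(θ₄−θ₂) / [r₃ sin(θ₃−θ₄)].
Numerator sine = -0.37299; denominator sine = -0.95424.
Result = 0.1619·0.6283·(-0.37299) / (0.3991·(-0.95424)) = +0.099628 rad/s; magnitude 0.099628 rad/s.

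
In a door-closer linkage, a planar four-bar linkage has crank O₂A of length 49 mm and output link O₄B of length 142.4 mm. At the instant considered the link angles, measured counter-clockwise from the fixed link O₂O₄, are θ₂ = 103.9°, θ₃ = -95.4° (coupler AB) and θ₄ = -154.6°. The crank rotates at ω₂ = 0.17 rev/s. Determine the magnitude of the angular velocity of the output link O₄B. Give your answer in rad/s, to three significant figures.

ω₂ = 1.068 rad/s (from 0.17 rev/s).
Differentiating the loop-closure r₂e^{iθ₂}+r₃e^{iθ₃}=r₁+r₄e^{iθ₄} gives r₂ω₂e^{iθ₂}+r₃ω₃e^{iθ₃}=r₄ω₄e^{iθ₄}.
Eliminating the other unknown: ω₄ = r₂ω₂ sin(θ₂−θ₃) / [r₄ sin(θ₄−θ₃)].
Numerator sine = -0.33051; denominator sine = -0.85896.
Result = 0.049·1.068·(-0.33051) / (0.1424·(-0.85896)) = +0.14143 rad/s; magnitude 0.14143 rad/s.

0.141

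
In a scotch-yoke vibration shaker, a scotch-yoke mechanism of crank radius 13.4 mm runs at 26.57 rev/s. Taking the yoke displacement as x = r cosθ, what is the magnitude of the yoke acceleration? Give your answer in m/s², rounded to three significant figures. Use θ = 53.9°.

220

ω = 166.9 rad/s (from 26.57 rev/s).
x = r cosθ ⇒ ẍ = −rω² cosθ (ω constant).
|a| = rω²|cosθ| = 0.0134·(166.9)²·|cos 53.9°| = 220.04 m/s².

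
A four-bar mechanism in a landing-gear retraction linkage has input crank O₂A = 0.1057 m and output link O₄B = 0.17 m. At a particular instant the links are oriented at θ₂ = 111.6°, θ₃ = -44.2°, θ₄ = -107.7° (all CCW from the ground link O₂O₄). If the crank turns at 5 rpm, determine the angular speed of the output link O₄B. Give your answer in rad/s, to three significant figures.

ω₂ = 0.5236 rad/s (from 5 rpm).
Differentiating the loop-closure r₂e^{iθ₂}+r₃e^{iθ₃}=r₁+r₄e^{iθ₄} gives r₂ω₂e^{iθ₂}+r₃ω₃e^{iθ₃}=r₄ω₄e^{iθ₄}.
Eliminating the other unknown: ω₄ = r₂ω₂ sin(θ₂−θ₃) / [r₄ sin(θ₄−θ₃)].
Numerator sine = +0.40992; denominator sine = -0.89493.
Result = 0.1057·0.5236·(+0.40992) / (0.17·(-0.89493)) = -0.14912 rad/s; magnitude 0.14912 rad/s.

0.149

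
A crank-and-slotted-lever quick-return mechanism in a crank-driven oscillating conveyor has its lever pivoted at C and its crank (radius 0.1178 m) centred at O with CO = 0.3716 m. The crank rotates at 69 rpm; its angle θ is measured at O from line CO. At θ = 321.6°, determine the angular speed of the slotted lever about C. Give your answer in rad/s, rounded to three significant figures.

ω = 7.226 rad/s (from 69 rpm).
Crank pin A relative to C: A = (d + r cosθ, r sinθ); lever angle φ = atan2(r sinθ, d + r cosθ).
Differentiating tanφ: φ̇ = rω(d cosθ + r)/(d² + r² + 2dr cosθ).
d² + r² + 2dr cosθ = |CA|² = 0.220575 m²;  d cosθ + r = +0.40902 m.
|ω_lever| = |0.1178·7.226·+0.40902| / 0.220575 = 1.5784 rad/s.

1.58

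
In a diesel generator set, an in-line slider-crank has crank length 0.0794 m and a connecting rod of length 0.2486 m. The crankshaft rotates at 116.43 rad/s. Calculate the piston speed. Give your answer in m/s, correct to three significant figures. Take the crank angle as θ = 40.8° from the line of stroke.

7.53

ω = 116.4 rad/s
For an in-line slider-crank, x = r cosθ + √(L² − r² sin²θ), so v = −rω sinθ·[1 + r cosθ/√(L² − r² sin²θ)].
With r = 0.0794 m, L = 0.2486 m, θ = 40.8°: √(L² − r² sin²θ) = 0.24313 m.
v = −0.0794·116.4·0.65342·[1 + 0.0794·0.75700/0.24313] = -7.5339 m/s.
|v| = 7.5339 m/s.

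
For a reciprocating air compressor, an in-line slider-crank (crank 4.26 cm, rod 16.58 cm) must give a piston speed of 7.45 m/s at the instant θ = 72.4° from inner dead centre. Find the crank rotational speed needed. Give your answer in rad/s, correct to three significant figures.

170

For an in-line slider-crank, |v_piston| = rω|sinθ|·[1 + r cosθ/√(L² − r² sin²θ)].
With r = 0.0426 m, L = 0.1658 m, θ = 72.4°: the bracketed kinematic factor |dx/dθ| = 0.04386 m.
ω = v/|dx/dθ| = 7.45/0.04386 = 169.86 rad/s.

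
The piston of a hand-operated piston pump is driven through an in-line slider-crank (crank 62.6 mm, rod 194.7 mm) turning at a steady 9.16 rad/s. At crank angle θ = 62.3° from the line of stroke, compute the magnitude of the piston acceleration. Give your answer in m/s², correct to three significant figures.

1.47

ω = 9.16 rad/s
x(θ) = r cosθ + √(L² − r² sin²θ); with ω constant, a = ω²·d²x/dθ².
d²x/dθ² = −r cosθ − r²(cos2θ)/√u − r⁴ sin²2θ/(4u^{3/2}),  u = L² − r² sin²θ = 0.0348361 m².
Substituting r = 0.0626 m, L = 0.1947 m, θ = 62.3°: d²x/dθ² = -0.017577 m.
a = ω²·d²x/dθ² = (9.16)²·(-0.017577) = -1.4748 m/s²;  |a| = 1.4748 m/s².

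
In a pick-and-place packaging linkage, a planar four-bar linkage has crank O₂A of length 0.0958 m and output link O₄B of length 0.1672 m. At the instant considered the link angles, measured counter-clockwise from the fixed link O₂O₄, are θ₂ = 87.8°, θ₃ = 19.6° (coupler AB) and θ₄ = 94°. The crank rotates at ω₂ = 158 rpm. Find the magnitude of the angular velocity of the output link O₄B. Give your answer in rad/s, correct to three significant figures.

9.14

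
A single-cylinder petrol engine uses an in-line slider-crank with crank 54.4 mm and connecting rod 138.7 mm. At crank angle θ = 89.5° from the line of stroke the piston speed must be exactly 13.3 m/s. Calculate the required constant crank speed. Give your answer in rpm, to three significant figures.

For an in-line slider-crank, |v_piston| = rω|sinθ|·[1 + r cosθ/√(L² − r² sin²θ)].
With r = 0.0544 m, L = 0.1387 m, θ = 89.5°: the bracketed kinematic factor |dx/dθ| = 0.0546 m.
ω = v/|dx/dθ| = 13.3/0.0546 = 243.59 rad/s.
N = 60ω/(2π) = 2326.1 rpm.

2330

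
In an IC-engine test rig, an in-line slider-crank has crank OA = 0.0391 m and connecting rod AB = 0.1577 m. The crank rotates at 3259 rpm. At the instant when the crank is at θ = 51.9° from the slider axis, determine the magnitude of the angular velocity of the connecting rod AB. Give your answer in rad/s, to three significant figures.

ω = 341.3 rad/s (converted from 3259 rpm).
The rod makes angle φ with the slider axis where L sinφ = r sinθ; differentiating, L cosφ·φ̇ = r ω cosθ.
L cosφ = √(L² − r² sin²θ) = 0.15467 m.
|ω_rod| = r ω |cosθ| / √(L² − r² sin²θ) = 0.0391·341.3·0.61704/0.15467 = 53.235 rad/s.

53.2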